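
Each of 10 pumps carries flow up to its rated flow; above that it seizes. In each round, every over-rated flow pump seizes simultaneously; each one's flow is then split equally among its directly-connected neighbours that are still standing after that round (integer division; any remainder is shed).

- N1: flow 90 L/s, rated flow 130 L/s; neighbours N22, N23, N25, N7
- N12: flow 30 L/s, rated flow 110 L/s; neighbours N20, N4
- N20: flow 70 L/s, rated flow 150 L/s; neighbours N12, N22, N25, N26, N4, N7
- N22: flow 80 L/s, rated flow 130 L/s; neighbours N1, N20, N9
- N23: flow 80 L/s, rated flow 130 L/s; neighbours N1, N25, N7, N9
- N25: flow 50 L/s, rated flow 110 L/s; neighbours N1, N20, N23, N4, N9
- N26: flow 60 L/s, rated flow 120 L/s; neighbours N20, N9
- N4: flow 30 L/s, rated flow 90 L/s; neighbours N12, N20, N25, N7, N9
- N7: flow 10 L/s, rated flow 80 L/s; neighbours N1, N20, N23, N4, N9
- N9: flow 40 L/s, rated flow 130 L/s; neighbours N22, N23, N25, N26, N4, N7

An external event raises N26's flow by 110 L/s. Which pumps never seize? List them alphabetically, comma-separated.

N1, N12, N22, N23, N25, N4, N7, N9

Round 1 — N26 at 170 > 120. N26 seizes.
  N26 sheds 170 L/s to N20, N9: 85 each.
    N20: 70+85 = 155 > 150
    N9: 40+85 = 125 ≤ 130
Round 2 — N20 seizes.
  N20 sheds 155 L/s to N12, N22, N25, N4, N7: 31 each.
    N12: 30+31 = 61 ≤ 110
    N22: 80+31 = 111 ≤ 130
    N25: 50+31 = 81 ≤ 110
    N4: 30+31 = 61 ≤ 90
    N7: 10+31 = 41 ≤ 80
No further seizures.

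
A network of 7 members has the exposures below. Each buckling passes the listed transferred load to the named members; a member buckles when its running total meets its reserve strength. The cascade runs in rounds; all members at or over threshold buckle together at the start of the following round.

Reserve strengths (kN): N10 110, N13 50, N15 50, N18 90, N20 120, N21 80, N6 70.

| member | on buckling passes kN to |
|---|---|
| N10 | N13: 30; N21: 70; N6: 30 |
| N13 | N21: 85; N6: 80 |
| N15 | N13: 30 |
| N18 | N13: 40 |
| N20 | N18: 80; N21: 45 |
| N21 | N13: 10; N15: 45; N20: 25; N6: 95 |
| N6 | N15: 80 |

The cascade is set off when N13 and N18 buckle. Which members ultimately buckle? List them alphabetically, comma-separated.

N13, N15, N18, N21, N6

Round 1 — N13, N18 buckle (initial).
  N21: +85 → 85 ≥ 80
  N6: +80 → 80 ≥ 70
Round 2 — N21, N6 buckle.
  N15: +45+80 → 125 ≥ 50
  N20: +25 → 25 < 120
Round 3 — N15 buckles.
No further bucklings.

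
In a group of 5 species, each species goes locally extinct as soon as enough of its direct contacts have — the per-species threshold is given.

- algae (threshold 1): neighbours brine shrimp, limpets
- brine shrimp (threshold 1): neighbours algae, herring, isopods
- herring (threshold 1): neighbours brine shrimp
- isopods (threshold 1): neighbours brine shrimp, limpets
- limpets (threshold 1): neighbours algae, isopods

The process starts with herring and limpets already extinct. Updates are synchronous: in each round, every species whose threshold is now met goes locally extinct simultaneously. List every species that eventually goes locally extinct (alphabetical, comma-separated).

algae, brine shrimp, herring, isopods, limpets

Round 1 — herring, limpets go locally extinct (initial).
Round 2 — checking thresholds:
  algae: 1 of 2 neighbours ≥ 1, goes locally extinct.
  brine shrimp: 1 of 3 neighbours ≥ 1, goes locally extinct.
  isopods: 1 of 2 neighbours ≥ 1, goes locally extinct.
Round 3 — no new extinctions; cascade stops.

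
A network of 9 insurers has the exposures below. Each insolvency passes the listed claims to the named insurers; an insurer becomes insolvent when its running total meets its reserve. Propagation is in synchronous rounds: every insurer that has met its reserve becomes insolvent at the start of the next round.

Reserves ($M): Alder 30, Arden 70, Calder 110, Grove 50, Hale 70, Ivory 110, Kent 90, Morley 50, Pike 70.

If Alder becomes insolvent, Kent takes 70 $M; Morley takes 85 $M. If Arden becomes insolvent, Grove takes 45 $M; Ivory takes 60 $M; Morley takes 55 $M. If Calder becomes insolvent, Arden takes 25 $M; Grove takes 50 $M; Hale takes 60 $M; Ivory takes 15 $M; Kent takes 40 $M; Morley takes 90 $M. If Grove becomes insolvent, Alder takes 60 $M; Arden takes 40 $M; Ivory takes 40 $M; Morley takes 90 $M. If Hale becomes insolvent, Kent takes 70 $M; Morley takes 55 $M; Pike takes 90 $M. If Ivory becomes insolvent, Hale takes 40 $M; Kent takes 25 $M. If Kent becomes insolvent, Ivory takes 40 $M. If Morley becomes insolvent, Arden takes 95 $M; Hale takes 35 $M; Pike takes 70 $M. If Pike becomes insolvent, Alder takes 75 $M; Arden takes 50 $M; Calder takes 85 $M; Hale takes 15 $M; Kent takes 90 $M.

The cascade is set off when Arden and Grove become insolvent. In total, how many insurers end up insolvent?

Round 1 — Arden, Grove become insolvent (initial).
  Alder: +60 → 60 ≥ 30
  Ivory: +60+40 → 100 < 110
  Morley: +55+90 → 145 ≥ 50
Round 2 — Alder, Morley become insolvent.
  Hale: +35 → 35 < 70
  Kent: +70 → 70 < 90
  Pike: +70 → 70 ≥ 70
Round 3 — Pike becomes insolvent.
  Calder: +85 → 85 < 110
  Hale: +15 → 50 < 70
  Kent: +90 → 160 ≥ 90
Round 4 — Kent becomes insolvent.
  Ivory: +40 → 140 ≥ 110
Round 5 — Ivory becomes insolvent.
  Hale: +40 → 90 ≥ 70
Round 6 — Hale becomes insolvent.
No further insolvencies.

8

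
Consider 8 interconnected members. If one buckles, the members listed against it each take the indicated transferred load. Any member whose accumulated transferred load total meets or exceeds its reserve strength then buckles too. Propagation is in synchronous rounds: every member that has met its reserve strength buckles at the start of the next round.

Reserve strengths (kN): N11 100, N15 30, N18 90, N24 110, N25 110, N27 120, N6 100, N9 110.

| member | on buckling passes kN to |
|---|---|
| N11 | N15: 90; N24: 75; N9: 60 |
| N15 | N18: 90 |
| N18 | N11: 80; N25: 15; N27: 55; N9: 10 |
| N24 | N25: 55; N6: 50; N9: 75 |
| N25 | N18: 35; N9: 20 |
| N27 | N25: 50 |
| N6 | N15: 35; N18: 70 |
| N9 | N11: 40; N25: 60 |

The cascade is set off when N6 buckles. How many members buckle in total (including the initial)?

3

Round 1 — N6 buckles (initial).
  N15: +35 → 35 ≥ 30
  N18: +70 → 70 < 90
Round 2 — N15 buckles.
  N18: +90 → 160 ≥ 90
Round 3 — N18 buckles.
  N11: +80 → 80 < 100
  N25: +15 → 15 < 110
  N27: +55 → 55 < 120
  N9: +10 → 10 < 110
No further bucklings.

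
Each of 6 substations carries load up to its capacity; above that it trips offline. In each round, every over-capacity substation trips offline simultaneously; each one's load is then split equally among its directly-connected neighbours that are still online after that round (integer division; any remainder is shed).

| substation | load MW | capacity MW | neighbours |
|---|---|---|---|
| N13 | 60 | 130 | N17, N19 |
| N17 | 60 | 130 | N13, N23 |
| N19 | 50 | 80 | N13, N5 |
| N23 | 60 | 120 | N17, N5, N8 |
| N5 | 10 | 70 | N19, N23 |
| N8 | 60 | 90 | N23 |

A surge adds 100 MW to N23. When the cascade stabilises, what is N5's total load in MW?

63

Round 1 — N23 at 160 > 120. N23 trips offline.
  N23 sheds 160 MW to N17, N5, N8: 53 each (1 lost).
    N17: 60+53 = 113 ≤ 130
    N5: 10+53 = 63 ≤ 70
    N8: 60+53 = 113 > 90
Round 2 — N8 trips offline.
  N8 sheds 113 MW: no online neighbours, lost.
No further trips.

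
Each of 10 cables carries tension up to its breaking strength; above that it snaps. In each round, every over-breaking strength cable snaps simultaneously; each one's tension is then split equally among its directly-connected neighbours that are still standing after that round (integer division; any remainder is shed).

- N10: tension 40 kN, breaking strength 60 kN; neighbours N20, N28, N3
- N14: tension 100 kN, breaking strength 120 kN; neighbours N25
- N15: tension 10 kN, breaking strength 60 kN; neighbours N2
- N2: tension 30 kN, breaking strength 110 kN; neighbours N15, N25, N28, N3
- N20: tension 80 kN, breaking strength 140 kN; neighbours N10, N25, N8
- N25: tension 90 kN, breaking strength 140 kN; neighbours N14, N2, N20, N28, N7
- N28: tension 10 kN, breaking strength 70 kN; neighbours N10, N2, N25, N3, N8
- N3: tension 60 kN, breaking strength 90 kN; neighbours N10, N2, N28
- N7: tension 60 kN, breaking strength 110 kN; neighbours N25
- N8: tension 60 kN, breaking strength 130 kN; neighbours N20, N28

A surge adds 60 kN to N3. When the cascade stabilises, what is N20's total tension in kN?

Round 1 — N3 at 120 > 90. N3 snaps.
  N3 sheds 120 kN to N10, N2, N28: 40 each.
    N10: 40+40 = 80 > 60
    N2: 30+40 = 70 ≤ 110
    N28: 10+40 = 50 ≤ 70
Round 2 — N10 snaps.
  N10 sheds 80 kN to N20, N28: 40 each.
    N20: 80+40 = 120 ≤ 140
    N28: 50+40 = 90 > 70
Round 3 — N28 snaps.
  N28 sheds 90 kN to N2, N25, N8: 30 each.
    N2: 70+30 = 100 ≤ 110
    N25: 90+30 = 120 ≤ 140
    N8: 60+30 = 90 ≤ 130
No further breaks.

120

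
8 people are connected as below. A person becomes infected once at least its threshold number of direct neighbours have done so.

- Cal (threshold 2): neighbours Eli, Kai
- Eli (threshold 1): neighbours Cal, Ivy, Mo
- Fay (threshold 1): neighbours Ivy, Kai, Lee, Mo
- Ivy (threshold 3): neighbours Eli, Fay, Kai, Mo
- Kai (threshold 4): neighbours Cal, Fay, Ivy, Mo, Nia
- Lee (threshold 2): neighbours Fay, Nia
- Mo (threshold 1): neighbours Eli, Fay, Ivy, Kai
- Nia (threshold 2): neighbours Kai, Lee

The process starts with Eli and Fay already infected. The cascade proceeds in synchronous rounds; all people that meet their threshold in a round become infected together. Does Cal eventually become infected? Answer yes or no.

no

Round 1 — Eli, Fay become infected (initial).
Round 2 — checking thresholds:
  Cal: 1 of 2 neighbours < 2, below threshold.
  Ivy: 2 of 4 neighbours < 3, below threshold.
  Kai: 1 of 5 neighbours < 4, below threshold.
  Lee: 1 of 2 neighbours < 2, below threshold.
  Mo: 2 of 4 neighbours ≥ 1, becomes infected.
Round 3 — checking thresholds:
  Cal: 1 of 2 neighbours < 2, below threshold.
  Ivy: 3 of 4 neighbours ≥ 3, becomes infected.
  Kai: 2 of 5 neighbours < 4, below threshold.
  Lee: 1 of 2 neighbours < 2, below threshold.
Round 4 — no new infections; cascade stops.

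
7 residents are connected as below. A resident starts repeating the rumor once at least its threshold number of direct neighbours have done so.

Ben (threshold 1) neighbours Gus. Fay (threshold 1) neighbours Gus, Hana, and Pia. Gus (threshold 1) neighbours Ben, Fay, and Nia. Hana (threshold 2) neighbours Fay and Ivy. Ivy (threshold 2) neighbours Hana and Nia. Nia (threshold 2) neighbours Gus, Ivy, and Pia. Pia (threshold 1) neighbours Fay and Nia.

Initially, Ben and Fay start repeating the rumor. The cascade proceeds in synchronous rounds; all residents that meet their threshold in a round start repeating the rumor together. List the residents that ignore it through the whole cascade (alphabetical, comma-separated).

Round 1 — Ben, Fay start repeating the rumor (initial).
Round 2 — checking thresholds:
  Gus: 2 of 3 neighbours ≥ 1, starts repeating the rumor.
  Hana: 1 of 2 neighbours < 2, holds.
  Pia: 1 of 2 neighbours ≥ 1, starts repeating the rumor.
Round 3 — checking thresholds:
  Hana: 1 of 2 neighbours < 2, holds.
  Nia: 2 of 3 neighbours ≥ 2, starts repeating the rumor.
Round 4 — no new spreads; cascade stops.

Hana, Ivy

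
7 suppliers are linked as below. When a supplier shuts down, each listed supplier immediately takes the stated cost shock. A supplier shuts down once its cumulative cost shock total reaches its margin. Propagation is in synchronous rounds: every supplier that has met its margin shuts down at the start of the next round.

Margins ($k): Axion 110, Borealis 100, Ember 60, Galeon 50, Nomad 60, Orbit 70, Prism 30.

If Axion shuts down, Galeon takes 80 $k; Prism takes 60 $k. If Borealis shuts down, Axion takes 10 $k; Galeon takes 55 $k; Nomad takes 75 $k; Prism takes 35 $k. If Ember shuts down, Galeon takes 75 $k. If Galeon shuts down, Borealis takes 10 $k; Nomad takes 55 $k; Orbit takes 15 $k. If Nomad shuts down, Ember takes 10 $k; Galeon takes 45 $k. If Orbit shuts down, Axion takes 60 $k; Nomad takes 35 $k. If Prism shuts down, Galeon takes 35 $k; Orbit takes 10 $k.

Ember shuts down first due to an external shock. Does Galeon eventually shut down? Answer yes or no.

Round 1 — Ember shuts down (initial).
  Galeon: +75 → 75 ≥ 50
Round 2 — Galeon shuts down.
  Borealis: +10 → 10 < 100
  Nomad: +55 → 55 < 60
  Orbit: +15 → 15 < 70
No further shutdowns.

yes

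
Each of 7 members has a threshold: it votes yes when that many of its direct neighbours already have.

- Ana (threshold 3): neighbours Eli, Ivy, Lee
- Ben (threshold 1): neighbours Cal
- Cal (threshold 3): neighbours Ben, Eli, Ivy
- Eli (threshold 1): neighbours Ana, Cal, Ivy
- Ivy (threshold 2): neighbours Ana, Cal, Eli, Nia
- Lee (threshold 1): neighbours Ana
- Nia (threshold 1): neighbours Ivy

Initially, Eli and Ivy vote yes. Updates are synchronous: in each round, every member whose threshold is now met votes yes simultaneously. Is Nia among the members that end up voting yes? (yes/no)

Round 1 — Eli, Ivy vote yes (initial).
Round 2 — checking thresholds:
  Ana: 2 of 3 neighbours < 3, below threshold.
  Cal: 2 of 3 neighbours < 3, below threshold.
  Nia: 1 of 1 neighbours ≥ 1, votes yes.
Round 3 — no new yes votes; cascade stops.

yes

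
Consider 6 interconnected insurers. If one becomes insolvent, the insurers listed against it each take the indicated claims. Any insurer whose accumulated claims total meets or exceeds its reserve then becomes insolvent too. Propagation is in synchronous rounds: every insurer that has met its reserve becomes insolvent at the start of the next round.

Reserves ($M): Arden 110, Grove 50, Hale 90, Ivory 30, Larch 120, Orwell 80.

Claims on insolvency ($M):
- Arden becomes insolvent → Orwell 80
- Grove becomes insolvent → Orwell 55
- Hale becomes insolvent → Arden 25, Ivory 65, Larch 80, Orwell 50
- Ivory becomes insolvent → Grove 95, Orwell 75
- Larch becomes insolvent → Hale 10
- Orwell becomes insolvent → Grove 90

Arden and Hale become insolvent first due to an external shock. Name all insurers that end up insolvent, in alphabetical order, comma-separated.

Round 1 — Arden, Hale become insolvent (initial).
  Ivory: +65 → 65 ≥ 30
  Larch: +80 → 80 < 120
  Orwell: +80+50 → 130 ≥ 80
Round 2 — Ivory, Orwell become insolvent.
  Grove: +95+90 → 185 ≥ 50
Round 3 — Grove becomes insolvent.
No further insolvencies.

Arden, Grove, Hale, Ivory, Orwell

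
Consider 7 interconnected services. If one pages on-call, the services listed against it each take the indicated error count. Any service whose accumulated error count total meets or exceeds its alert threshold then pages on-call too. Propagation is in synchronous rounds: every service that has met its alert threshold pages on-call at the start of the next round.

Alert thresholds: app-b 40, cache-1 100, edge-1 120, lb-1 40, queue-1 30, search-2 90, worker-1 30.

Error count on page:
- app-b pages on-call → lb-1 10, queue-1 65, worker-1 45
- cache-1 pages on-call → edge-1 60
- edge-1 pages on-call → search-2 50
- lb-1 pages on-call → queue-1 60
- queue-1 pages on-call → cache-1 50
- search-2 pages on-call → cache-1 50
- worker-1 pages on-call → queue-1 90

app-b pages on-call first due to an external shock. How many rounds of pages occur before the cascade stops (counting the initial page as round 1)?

2

Round 1 — app-b pages on-call (initial).
  lb-1: +10 → 10 < 40
  queue-1: +65 → 65 ≥ 30
  worker-1: +45 → 45 ≥ 30
Round 2 — queue-1, worker-1 page on-call.
  cache-1: +50 → 50 < 100
No further pages.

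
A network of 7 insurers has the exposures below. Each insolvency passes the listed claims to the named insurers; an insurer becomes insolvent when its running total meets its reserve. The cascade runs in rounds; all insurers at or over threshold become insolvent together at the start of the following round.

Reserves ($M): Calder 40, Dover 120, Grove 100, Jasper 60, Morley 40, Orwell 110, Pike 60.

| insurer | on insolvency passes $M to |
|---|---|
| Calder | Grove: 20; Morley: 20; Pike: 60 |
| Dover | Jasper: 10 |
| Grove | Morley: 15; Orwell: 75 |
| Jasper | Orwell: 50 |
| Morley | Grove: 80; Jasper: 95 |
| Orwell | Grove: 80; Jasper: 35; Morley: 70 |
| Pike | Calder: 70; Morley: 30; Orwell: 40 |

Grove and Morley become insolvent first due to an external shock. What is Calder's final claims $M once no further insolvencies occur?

0

Round 1 — Grove, Morley become insolvent (initial).
  Jasper: +95 → 95 ≥ 60
  Orwell: +75 → 75 < 110
Round 2 — Jasper becomes insolvent.
  Orwell: +50 → 125 ≥ 110
Round 3 — Orwell becomes insolvent.
No further insolvencies.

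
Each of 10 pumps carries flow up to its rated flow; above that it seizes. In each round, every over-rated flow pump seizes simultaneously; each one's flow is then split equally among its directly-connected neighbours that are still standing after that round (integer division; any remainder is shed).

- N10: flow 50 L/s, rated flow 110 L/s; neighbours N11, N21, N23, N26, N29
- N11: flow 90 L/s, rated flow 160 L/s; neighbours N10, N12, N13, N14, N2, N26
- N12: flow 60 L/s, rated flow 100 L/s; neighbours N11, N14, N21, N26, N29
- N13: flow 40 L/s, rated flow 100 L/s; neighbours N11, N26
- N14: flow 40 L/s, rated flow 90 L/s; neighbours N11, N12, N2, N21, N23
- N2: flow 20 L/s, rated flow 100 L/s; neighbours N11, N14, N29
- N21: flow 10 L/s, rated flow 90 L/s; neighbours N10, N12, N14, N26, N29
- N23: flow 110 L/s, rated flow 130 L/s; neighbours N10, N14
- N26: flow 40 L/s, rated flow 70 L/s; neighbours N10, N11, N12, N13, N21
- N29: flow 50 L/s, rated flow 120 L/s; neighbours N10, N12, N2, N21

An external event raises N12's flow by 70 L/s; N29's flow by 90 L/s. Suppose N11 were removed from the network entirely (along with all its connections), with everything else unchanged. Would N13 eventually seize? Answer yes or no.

With N11 removed:
Round 1 — N12 at 130 > 100; N29 at 140 > 120. N12, N29 seize.
  N12 sheds 130 L/s to N14, N21, N26: 43 each (1 lost).
    N14: 40+43 = 83 ≤ 90
    N21: 10+43 = 53 ≤ 90
    N26: 40+43 = 83 > 70
  N29 sheds 140 L/s to N10, N2, N21: 46 each (2 lost).
    N10: 50+46 = 96 ≤ 110
    N2: 20+46 = 66 ≤ 100
    N21: 53+46 = 99 > 90
Round 2 — N21, N26 seize.
  N21 sheds 99 L/s to N10, N14: 49 each (1 lost).
    N10: 96+49 = 145 > 110
    N14: 83+49 = 132 > 90
  N26 sheds 83 L/s to N10, N13: 41 each (1 lost).
    N10: 145+41 = 186 > 110
    N13: 40+41 = 81 ≤ 100
Round 3 — N10, N14 seize.
  N10 sheds 186 L/s to N23: 186 each.
    N23: 110+186 = 296 > 130
  N14 sheds 132 L/s to N2, N23: 66 each.
    N2: 66+66 = 132 > 100
    N23: 296+66 = 362 > 130
Round 4 — N2, N23 seize.
  N2 sheds 132 L/s: no online neighbours, lost.
  N23 sheds 362 L/s: no online neighbours, lost.
No further seizures.

no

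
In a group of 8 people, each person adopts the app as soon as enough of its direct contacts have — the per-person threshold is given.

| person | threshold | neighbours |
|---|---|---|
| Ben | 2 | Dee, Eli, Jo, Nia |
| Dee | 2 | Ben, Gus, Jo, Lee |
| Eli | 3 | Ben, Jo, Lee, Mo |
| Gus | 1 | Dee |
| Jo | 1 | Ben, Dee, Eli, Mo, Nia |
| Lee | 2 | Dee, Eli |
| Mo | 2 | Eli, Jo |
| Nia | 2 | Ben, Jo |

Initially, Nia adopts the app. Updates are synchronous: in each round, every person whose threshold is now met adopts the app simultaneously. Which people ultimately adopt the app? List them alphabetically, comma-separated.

Round 1 — Nia adopts the app (initial).
Round 2 — checking thresholds:
  Ben: 1 of 4 neighbours < 2, below threshold.
  Jo: 1 of 5 neighbours ≥ 1, adopts the app.
Round 3 — checking thresholds:
  Ben: 2 of 4 neighbours ≥ 2, adopts the app.
  Dee: 1 of 4 neighbours < 2, below threshold.
  Eli: 1 of 4 neighbours < 3, below threshold.
  Mo: 1 of 2 neighbours < 2, below threshold.
Round 4 — checking thresholds:
  Dee: 2 of 4 neighbours ≥ 2, adopts the app.
  Eli: 2 of 4 neighbours < 3, below threshold.
  Mo: 1 of 2 neighbours < 2, below threshold.
Round 5 — checking thresholds:
  Eli: 2 of 4 neighbours < 3, below threshold.
  Gus: 1 of 1 neighbours ≥ 1, adopts the app.
  Lee: 1 of 2 neighbours < 2, below threshold.
  Mo: 1 of 2 neighbours < 2, below threshold.
Round 6 — no new adoptions; cascade stops.

Ben, Dee, Gus, Jo, Nia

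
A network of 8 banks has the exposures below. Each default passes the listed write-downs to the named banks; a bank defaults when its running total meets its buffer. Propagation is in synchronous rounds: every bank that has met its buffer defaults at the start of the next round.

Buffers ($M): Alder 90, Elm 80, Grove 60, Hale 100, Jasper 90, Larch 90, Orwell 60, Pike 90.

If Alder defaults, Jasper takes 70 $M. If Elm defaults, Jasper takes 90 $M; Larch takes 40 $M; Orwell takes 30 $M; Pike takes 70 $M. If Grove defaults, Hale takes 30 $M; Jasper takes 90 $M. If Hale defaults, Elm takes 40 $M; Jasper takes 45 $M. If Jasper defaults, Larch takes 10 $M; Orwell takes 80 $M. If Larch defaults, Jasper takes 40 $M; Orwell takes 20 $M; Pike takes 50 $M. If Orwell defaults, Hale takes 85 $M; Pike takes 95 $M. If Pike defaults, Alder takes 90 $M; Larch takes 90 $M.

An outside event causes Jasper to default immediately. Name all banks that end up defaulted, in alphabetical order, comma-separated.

Alder, Jasper, Larch, Orwell, Pike

Round 1 — Jasper defaults (initial).
  Larch: +10 → 10 < 90
  Orwell: +80 → 80 ≥ 60
Round 2 — Orwell defaults.
  Hale: +85 → 85 < 100
  Pike: +95 → 95 ≥ 90
Round 3 — Pike defaults.
  Alder: +90 → 90 ≥ 90
  Larch: +90 → 100 ≥ 90
Round 4 — Alder, Larch default.
No further defaults.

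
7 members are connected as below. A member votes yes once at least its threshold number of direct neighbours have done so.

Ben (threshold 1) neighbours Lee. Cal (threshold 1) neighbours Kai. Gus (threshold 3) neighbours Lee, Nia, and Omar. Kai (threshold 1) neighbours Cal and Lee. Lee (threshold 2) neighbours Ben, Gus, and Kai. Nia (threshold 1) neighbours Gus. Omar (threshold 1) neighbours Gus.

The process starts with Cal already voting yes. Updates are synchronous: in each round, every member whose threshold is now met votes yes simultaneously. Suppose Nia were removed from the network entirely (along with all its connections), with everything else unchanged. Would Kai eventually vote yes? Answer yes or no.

yes

With Nia removed:
Round 1 — Cal votes yes (initial).
Round 2 — checking thresholds:
  Kai: 1 of 2 neighbours ≥ 1, votes yes.
Round 3 — no new yes votes; cascade stops.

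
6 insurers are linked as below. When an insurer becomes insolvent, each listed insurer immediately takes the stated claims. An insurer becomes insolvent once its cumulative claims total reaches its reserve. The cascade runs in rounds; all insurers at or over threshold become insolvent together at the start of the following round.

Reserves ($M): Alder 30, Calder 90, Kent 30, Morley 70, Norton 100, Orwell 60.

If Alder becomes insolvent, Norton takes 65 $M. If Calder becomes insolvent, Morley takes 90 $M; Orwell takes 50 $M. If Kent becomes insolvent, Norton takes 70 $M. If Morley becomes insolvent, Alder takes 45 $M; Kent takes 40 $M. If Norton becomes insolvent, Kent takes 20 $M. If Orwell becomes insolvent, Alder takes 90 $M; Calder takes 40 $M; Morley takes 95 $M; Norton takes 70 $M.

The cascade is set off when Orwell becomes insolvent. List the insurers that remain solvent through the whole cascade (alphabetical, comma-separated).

Calder

Round 1 — Orwell becomes insolvent (initial).
  Alder: +90 → 90 ≥ 30
  Calder: +40 → 40 < 90
  Morley: +95 → 95 ≥ 70
  Norton: +70 → 70 < 100
Round 2 — Alder, Morley become insolvent.
  Kent: +40 → 40 ≥ 30
  Norton: +65 → 135 ≥ 100
Round 3 — Kent, Norton become insolvent.
No further insolvencies.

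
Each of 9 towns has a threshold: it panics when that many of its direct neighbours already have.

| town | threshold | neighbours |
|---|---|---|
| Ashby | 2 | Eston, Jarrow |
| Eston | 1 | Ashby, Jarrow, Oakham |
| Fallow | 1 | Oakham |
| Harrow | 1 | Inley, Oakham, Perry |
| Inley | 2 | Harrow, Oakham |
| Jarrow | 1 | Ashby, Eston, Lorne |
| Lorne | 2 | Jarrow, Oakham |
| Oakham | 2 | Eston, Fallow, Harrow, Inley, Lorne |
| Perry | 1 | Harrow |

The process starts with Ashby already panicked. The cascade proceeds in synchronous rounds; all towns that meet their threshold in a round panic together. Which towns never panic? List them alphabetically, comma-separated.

Round 1 — Ashby panics (initial).
Round 2 — checking thresholds:
  Eston: 1 of 3 neighbours ≥ 1, panics.
  Jarrow: 1 of 3 neighbours ≥ 1, panics.
Round 3 — no new panics; cascade stops.

Fallow, Harrow, Inley, Lorne, Oakham, Perry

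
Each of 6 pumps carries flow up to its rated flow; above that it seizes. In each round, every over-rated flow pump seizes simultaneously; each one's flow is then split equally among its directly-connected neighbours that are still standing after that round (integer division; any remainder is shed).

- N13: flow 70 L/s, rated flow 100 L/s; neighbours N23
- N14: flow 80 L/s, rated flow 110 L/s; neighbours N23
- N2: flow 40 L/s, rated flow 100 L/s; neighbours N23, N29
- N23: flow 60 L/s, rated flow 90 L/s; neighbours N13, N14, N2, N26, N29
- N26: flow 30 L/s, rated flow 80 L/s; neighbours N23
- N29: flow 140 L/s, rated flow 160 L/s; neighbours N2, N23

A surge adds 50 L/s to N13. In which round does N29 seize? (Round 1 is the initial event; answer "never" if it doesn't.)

3

Round 1 — N13 at 120 > 100. N13 seizes.
  N13 sheds 120 L/s to N23: 120 each.
    N23: 60+120 = 180 > 90
Round 2 — N23 seizes.
  N23 sheds 180 L/s to N14, N2, N26, N29: 45 each.
    N14: 80+45 = 125 > 110
    N2: 40+45 = 85 ≤ 100
    N26: 30+45 = 75 ≤ 80
    N29: 140+45 = 185 > 160
Round 3 — N14, N29 seize.
  N14 sheds 125 L/s: no online neighbours, lost.
  N29 sheds 185 L/s to N2: 185 each.
    N2: 85+185 = 270 > 100
Round 4 — N2 seizes.
  N2 sheds 270 L/s: no online neighbours, lost.
No further seizures.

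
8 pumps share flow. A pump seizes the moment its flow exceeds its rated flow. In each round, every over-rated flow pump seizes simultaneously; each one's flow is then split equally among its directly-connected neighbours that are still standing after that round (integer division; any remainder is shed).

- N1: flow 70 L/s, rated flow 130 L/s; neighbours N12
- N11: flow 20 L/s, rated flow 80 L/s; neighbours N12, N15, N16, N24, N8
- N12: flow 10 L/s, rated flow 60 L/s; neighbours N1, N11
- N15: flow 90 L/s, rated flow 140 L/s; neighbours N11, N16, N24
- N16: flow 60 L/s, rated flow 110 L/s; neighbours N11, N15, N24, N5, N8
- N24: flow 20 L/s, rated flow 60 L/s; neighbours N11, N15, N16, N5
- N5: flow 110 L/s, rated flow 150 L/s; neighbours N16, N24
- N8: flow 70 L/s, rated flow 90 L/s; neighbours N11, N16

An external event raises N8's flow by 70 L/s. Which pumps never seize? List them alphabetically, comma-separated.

Round 1 — N8 at 140 > 90. N8 seizes.
  N8 sheds 140 L/s to N11, N16: 70 each.
    N11: 20+70 = 90 > 80
    N16: 60+70 = 130 > 110
Round 2 — N11, N16 seize.
  N11 sheds 90 L/s to N12, N15, N24: 30 each.
    N12: 10+30 = 40 ≤ 60
    N15: 90+30 = 120 ≤ 140
    N24: 20+30 = 50 ≤ 60
  N16 sheds 130 L/s to N15, N24, N5: 43 each (1 lost).
    N15: 120+43 = 163 > 140
    N24: 50+43 = 93 > 60
    N5: 110+43 = 153 > 150
Round 3 — N15, N24, N5 seize.
  N15 sheds 163 L/s: no online neighbours, lost.
  N24 sheds 93 L/s: no online neighbours, lost.
  N5 sheds 153 L/s: no online neighbours, lost.
No further seizures.

N1, N12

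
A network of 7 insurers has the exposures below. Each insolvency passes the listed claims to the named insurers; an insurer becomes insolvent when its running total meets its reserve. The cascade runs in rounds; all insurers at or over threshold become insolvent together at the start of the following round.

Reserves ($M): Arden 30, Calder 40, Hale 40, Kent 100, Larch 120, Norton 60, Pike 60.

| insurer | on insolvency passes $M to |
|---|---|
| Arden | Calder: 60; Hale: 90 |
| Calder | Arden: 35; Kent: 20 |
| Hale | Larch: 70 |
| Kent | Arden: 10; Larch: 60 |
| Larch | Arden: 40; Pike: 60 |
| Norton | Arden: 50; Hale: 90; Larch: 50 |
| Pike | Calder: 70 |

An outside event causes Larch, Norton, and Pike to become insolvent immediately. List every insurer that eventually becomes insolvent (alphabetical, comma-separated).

Arden, Calder, Hale, Larch, Norton, Pike

Round 1 — Larch, Norton, Pike become insolvent (initial).
  Arden: +40+50 → 90 ≥ 30
  Calder: +70 → 70 ≥ 40
  Hale: +90 → 90 ≥ 40
Round 2 — Arden, Calder, Hale become insolvent.
  Kent: +20 → 20 < 100
No further insolvencies.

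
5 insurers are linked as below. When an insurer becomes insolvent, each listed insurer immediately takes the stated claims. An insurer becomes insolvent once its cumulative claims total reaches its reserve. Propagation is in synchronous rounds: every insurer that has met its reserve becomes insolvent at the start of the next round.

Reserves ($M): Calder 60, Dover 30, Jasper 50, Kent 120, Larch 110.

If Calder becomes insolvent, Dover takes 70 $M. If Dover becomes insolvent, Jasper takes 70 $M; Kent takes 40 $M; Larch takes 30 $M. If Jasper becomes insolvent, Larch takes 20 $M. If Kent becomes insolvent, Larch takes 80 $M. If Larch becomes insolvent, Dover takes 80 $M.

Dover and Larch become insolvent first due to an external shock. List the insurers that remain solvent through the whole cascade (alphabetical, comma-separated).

Round 1 — Dover, Larch become insolvent (initial).
  Jasper: +70 → 70 ≥ 50
  Kent: +40 → 40 < 120
Round 2 — Jasper becomes insolvent.
No further insolvencies.

Calder, Kent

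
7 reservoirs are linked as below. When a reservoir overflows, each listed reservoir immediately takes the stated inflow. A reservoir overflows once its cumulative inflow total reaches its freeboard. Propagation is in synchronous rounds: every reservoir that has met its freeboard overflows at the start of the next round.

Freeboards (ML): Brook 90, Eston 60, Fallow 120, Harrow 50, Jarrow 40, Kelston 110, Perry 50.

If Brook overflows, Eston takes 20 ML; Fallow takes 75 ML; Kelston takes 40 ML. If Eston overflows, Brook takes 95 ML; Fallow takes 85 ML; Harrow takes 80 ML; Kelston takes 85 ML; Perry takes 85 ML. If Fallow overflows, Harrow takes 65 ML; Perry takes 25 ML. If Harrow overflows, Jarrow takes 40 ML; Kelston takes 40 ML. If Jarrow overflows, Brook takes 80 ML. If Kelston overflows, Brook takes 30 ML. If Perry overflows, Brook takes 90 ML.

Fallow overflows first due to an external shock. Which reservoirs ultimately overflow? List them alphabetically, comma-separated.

Fallow, Harrow, Jarrow

Round 1 — Fallow overflows (initial).
  Harrow: +65 → 65 ≥ 50
  Perry: +25 → 25 < 50
Round 2 — Harrow overflows.
  Jarrow: +40 → 40 ≥ 40
  Kelston: +40 → 40 < 110
Round 3 — Jarrow overflows.
  Brook: +80 → 80 < 90
No further overflows.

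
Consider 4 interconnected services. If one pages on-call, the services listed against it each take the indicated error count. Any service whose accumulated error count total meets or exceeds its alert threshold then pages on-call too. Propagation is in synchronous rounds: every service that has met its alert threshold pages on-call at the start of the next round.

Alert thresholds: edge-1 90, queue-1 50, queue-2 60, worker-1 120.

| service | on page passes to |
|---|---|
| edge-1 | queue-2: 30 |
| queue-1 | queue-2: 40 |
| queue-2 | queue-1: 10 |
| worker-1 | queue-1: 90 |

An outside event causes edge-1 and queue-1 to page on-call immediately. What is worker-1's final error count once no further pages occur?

Round 1 — edge-1, queue-1 page on-call (initial).
  queue-2: +30+40 → 70 ≥ 60
Round 2 — queue-2 pages on-call.
No further pages.

0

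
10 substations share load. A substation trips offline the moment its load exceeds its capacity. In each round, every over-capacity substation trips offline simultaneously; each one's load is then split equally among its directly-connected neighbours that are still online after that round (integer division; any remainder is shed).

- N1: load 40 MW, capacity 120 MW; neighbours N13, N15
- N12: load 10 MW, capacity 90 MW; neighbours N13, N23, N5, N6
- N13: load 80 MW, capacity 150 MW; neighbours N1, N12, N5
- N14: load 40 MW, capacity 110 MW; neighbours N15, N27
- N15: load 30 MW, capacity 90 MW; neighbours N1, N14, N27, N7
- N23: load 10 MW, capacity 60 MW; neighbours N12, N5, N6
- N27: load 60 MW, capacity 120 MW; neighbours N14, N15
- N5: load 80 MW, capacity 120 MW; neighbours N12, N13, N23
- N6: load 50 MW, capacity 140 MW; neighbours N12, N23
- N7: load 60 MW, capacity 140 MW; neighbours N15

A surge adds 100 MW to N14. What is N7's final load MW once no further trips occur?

110

Round 1 — N14 at 140 > 110. N14 trips offline.
  N14 sheds 140 MW to N15, N27: 70 each.
    N15: 30+70 = 100 > 90
    N27: 60+70 = 130 > 120
Round 2 — N15, N27 trip offline.
  N15 sheds 100 MW to N1, N7: 50 each.
    N1: 40+50 = 90 ≤ 120
    N7: 60+50 = 110 ≤ 140
  N27 sheds 130 MW: no online neighbours, lost.
No further trips.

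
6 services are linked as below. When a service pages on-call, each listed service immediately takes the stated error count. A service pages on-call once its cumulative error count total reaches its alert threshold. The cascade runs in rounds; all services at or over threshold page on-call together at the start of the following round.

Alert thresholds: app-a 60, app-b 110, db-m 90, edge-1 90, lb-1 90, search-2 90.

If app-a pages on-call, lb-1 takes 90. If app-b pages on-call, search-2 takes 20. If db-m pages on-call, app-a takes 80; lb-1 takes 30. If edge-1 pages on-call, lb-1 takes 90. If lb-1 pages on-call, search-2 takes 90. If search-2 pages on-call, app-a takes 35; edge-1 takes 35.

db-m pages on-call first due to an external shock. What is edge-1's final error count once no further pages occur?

35

Round 1 — db-m pages on-call (initial).
  app-a: +80 → 80 ≥ 60
  lb-1: +30 → 30 < 90
Round 2 — app-a pages on-call.
  lb-1: +90 → 120 ≥ 90
Round 3 — lb-1 pages on-call.
  search-2: +90 → 90 ≥ 90
Round 4 — search-2 pages on-call.
  edge-1: +35 → 35 < 90
No further pages.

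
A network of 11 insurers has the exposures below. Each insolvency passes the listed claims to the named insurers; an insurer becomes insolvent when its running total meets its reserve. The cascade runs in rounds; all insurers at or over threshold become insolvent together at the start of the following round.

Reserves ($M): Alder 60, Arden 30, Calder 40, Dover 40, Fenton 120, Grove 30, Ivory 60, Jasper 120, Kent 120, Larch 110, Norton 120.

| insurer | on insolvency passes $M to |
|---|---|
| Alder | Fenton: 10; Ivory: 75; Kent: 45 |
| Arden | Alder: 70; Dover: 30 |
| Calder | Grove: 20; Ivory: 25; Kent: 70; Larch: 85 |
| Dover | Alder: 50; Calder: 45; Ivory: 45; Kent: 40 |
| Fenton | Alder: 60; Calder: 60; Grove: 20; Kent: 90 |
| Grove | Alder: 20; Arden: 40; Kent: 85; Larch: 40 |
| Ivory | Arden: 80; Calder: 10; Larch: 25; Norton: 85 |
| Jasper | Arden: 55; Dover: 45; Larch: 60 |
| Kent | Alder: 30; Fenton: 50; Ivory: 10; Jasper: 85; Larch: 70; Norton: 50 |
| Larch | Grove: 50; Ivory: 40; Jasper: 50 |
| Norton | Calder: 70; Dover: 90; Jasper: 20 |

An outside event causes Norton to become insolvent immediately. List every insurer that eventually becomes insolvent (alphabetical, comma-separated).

Round 1 — Norton becomes insolvent (initial).
  Calder: +70 → 70 ≥ 40
  Dover: +90 → 90 ≥ 40
  Jasper: +20 → 20 < 120
Round 2 — Calder, Dover become insolvent.
  Alder: +50 → 50 < 60
  Grove: +20 → 20 < 30
  Ivory: +25+45 → 70 ≥ 60
  Kent: +70+40 → 110 < 120
  Larch: +85 → 85 < 110
Round 3 — Ivory becomes insolvent.
  Arden: +80 → 80 ≥ 30
  Larch: +25 → 110 ≥ 110
Round 4 — Arden, Larch become insolvent.
  Alder: +70 → 120 ≥ 60
  Grove: +50 → 70 ≥ 30
  Jasper: +50 → 70 < 120
Round 5 — Alder, Grove become insolvent.
  Fenton: +10 → 10 < 120
  Kent: +45+85 → 240 ≥ 120
Round 6 — Kent becomes insolvent.
  Fenton: +50 → 60 < 120
  Jasper: +85 → 155 ≥ 120
Round 7 — Jasper becomes insolvent.
No further insolvencies.

Alder, Arden, Calder, Dover, Grove, Ivory, Jasper, Kent, Larch, Norton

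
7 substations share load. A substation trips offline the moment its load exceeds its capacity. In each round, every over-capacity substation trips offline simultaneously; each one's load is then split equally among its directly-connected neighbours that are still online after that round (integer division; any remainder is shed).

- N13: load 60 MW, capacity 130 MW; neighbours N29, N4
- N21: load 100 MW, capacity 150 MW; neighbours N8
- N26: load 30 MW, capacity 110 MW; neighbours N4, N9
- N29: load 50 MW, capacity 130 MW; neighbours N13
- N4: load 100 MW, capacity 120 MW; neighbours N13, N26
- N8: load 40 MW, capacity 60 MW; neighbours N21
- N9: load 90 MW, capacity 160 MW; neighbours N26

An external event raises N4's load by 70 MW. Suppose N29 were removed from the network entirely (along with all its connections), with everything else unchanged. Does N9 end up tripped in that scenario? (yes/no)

With N29 removed:
Round 1 — N4 at 170 > 120. N4 trips offline.
  N4 sheds 170 MW to N13, N26: 85 each.
    N13: 60+85 = 145 > 130
    N26: 30+85 = 115 > 110
Round 2 — N13, N26 trip offline.
  N13 sheds 145 MW: no online neighbours, lost.
  N26 sheds 115 MW to N9: 115 each.
    N9: 90+115 = 205 > 160
Round 3 — N9 trips offline.
  N9 sheds 205 MW: no online neighbours, lost.
No further trips.

yes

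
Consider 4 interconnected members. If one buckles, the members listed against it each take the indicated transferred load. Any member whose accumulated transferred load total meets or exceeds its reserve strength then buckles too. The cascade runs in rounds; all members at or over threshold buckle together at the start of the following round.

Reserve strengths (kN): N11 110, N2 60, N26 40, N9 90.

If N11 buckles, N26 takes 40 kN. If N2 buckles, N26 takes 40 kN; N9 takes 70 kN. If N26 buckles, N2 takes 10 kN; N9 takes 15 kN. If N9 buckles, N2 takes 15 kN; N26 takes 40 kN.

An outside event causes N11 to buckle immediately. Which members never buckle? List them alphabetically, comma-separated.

N2, N9

Round 1 — N11 buckles (initial).
  N26: +40 → 40 ≥ 40
Round 2 — N26 buckles.
  N2: +10 → 10 < 60
  N9: +15 → 15 < 90
No further bucklings.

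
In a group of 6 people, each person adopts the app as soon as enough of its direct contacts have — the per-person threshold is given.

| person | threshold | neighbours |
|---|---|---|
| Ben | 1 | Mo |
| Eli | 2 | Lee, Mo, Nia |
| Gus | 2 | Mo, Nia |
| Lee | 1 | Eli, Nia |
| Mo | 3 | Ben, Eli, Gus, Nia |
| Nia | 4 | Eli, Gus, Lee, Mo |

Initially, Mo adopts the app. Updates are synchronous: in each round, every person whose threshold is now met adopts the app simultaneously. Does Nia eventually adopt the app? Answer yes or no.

no

Round 1 — Mo adopts the app (initial).
Round 2 — checking thresholds:
  Ben: 1 of 1 neighbours ≥ 1, adopts the app.
  Eli: 1 of 3 neighbours < 2, not yet.
  Gus: 1 of 2 neighbours < 2, not yet.
  Nia: 1 of 4 neighbours < 4, not yet.
Round 3 — no new adoptions; cascade stops.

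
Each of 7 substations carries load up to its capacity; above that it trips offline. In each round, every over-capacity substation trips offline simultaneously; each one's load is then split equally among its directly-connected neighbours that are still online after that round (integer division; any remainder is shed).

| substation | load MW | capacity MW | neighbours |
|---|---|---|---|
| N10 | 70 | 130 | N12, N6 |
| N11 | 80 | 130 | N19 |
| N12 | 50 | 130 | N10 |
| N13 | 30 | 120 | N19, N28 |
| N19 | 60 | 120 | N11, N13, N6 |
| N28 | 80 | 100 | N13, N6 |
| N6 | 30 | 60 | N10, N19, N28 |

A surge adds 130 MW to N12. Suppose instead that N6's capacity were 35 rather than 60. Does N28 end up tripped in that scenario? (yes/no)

yes

With N6's capacity at 35:
Round 1 — N12 at 180 > 130. N12 trips offline.
  N12 sheds 180 MW to N10: 180 each.
    N10: 70+180 = 250 > 130
Round 2 — N10 trips offline.
  N10 sheds 250 MW to N6: 250 each.
    N6: 30+250 = 280 > 35
Round 3 — N6 trips offline.
  N6 sheds 280 MW to N19, N28: 140 each.
    N19: 60+140 = 200 > 120
    N28: 80+140 = 220 > 100
Round 4 — N19, N28 trip offline.
  N19 sheds 200 MW to N11, N13: 100 each.
    N11: 80+100 = 180 > 130
    N13: 30+100 = 130 > 120
  N28 sheds 220 MW to N13: 220 each.
    N13: 130+220 = 350 > 120
Round 5 — N11, N13 trip offline.
  N11 sheds 180 MW: no online neighbours, lost.
  N13 sheds 350 MW: no online neighbours, lost.
No further trips.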